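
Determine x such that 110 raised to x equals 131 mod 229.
41

Baby-step giant-step with step n = ⌈√229⌉ = 16.
Baby steps 110^j mod 229 (j:value) for j=0..15: 0:1, 1:110, 2:192, 3:52, 4:224, 5:137, 6:185, 7:198, 8:25, 9:2, 10:220, 11:155, 12:104, 13:219, 14:45, 15:141.
Giant-step multiplier: 110^(-16) ≡ 110^(228-16) = 110^212 ≡ 48 (mod 229).
Giant steps γ_i = 131·48^i mod 229: γ_0=131, γ_1=105, γ_2=2 (in table at j=9).
x = i·n + j = 2·16 + 9 = 41.
Check: 110^41 ≡ 131 (mod 229).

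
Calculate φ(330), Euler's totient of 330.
80

330 = 2 × 3 × 5 × 11
φ(n) = n × ∏(1 - 1/p) for each prime p dividing n
φ(330) = 330 × (1 - 1/2) × (1 - 1/3) × (1 - 1/5) × (1 - 1/11) = 80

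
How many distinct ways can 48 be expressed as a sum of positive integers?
147273

p(n) counts ways to write n as a sum of positive integers (order ignored).
Euler's pentagonal recurrence: p(k) = p(k-1) + p(k-2) - p(k-5) - p(k-7) + p(k-12) + p(k-15) - ... (offsets j(3j∓1)/2, signs ++--, p(0)=1, p(<0)=0).
DP table for k = 0..47: p(0)=1, p(1)=1, p(2)=2, p(3)=3, p(4)=5, p(5)=7, p(6)=11, p(7)=15, p(8)=22, p(9)=30, p(10)=42, p(11)=56, p(12)=77, p(13)=101, p(14)=135, p(15)=176, p(16)=231, p(17)=297, p(18)=385, p(19)=490, p(20)=627, p(21)=792, p(22)=1002, p(23)=1255, p(24)=1575, p(25)=1958, p(26)=2436, p(27)=3010, p(28)=3718, p(29)=4565, p(30)=5604, p(31)=6842, p(32)=8349, p(33)=10143, p(34)=12310, p(35)=14883, p(36)=17977, p(37)=21637, p(38)=26015, p(39)=31185, p(40)=37338, p(41)=44583, p(42)=53174, p(43)=63261, p(44)=75175, p(45)=89134, p(46)=105558, p(47)=124754.
Final step: p(48) = p(47) + p(46) - p(43) - p(41) + p(36) + p(33) - p(26) - p(22) + p(13) + p(8)
= 124754 + 105558 - 63261 - 44583 + 17977 + 10143 - 2436 - 1002 + 101 + 22
= 147273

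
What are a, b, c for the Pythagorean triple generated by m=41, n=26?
(1005, 2132, 2357)

Euclid's formula: a = m² - n², b = 2mn, c = m² + n²
m = 41, n = 26
a = 41² - 26² = 1681 - 676 = 1005
b = 2 × 41 × 26 = 2132
c = 41² + 26² = 1681 + 676 = 2357
Verification: 1005² + 2132² = 1010025 + 4545424 = 5555449 = 2357² ✓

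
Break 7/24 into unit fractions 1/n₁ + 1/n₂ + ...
1/4 + 1/24

Greedy algorithm:
7/24: ceiling(24/7) = 4, use 1/4
1/24: ceiling(24/1) = 24, use 1/24
Result: 7/24 = 1/4 + 1/24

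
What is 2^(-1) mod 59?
30

gcd(2, 59) = 1, so the inverse exists.
Extended Euclidean algorithm on (59, 2):
59 = 29 × 2 + 1  ⟹  1 = (1)·59 + (-29)·2
So (-29)·2 ≡ 1 (mod 59), i.e. 2^(-1) ≡ -29 ≡ 30 (mod 59).
Check: 2 × 30 = 60 ≡ 1 (mod 59)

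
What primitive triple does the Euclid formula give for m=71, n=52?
(2337, 7384, 7745)

Euclid's formula: a = m² - n², b = 2mn, c = m² + n²
m = 71, n = 52
a = 71² - 52² = 5041 - 2704 = 2337
b = 2 × 71 × 52 = 7384
c = 71² + 52² = 5041 + 2704 = 7745
Verification: 2337² + 7384² = 5461569 + 54523456 = 59985025 = 7745² ✓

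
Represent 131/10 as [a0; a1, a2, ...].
[13; 10]

Euclidean algorithm steps:
131 = 13 × 10 + 1
10 = 10 × 1 + 0
Continued fraction: [13; 10]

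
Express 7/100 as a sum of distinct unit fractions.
1/15 + 1/300

Greedy algorithm:
7/100: ceiling(100/7) = 15, use 1/15
1/300: ceiling(300/1) = 300, use 1/300
Result: 7/100 = 1/15 + 1/300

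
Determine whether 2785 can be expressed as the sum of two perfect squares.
9² + 52² (a=9, b=52)

Factorization: 2785 = 5 × 557
By Fermat: n is sum of two squares iff every prime p ≡ 3 (mod 4) appears to even power.
All primes ≡ 3 (mod 4) appear to even power.
Search a = 0, 1, 2, … for 2785 - a² a perfect square: first hit at a = 9: 2785 - 81 = 2704 = 52².
2785 = 9² + 52² = 81 + 2704 ✓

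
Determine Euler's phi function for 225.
120

225 = 3^2 × 5^2
φ(n) = n × ∏(1 - 1/p) for each prime p dividing n
φ(225) = 225 × (1 - 1/3) × (1 - 1/5) = 120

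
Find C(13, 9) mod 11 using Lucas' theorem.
0

Using Lucas' theorem:
Write n=13 and k=9 in base 11:
n in base 11: [1, 2]
k in base 11: [0, 9]
C(13,9) mod 11 = ∏ C(n_i, k_i) mod 11
Digit binomials (mod 11): C(1,0) = 1; C(2,9) = 0 (k_i > n_i)
Product: 1 × 0 = 0 ≡ 0 (mod 11)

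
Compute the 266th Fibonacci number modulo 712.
1

Matrix identity: Q^n = [[F_(n+1), F_n], [F_n, F_(n-1)]] with Q = [[1,1],[1,0]].
n = 266 = 100001010₂. Square-and-multiply, entries mod 712:
Q^1 = [[1,1],[1,0]]
Q^2 = (Q^1)² = [[2,1],[1,1]]
Q^4 = (Q^2)² = [[5,3],[3,2]]
Q^8 = (Q^4)² = [[34,21],[21,13]]
Q^16 = (Q^8)² = [[173,275],[275,610]]
Q^33 = (Q^16)²·Q = [[479,178],[178,301]]
Q^66 = (Q^33)² = [[533,0],[0,533]]
Q^133 = (Q^66)²·Q = [[1,1],[1,0]]
Q^266 = (Q^133)² = [[2,1],[1,1]]
F_266 mod 712 = Q^266[0][1] = 1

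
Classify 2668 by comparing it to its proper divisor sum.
deficient

Proper divisors of 2668: sum = 1 + 2 + 4 + 23 + 29 + 46 + 58 + 92 + 116 + 667 + 1334 = 2372
Since 2372 < 2668, 2668 is deficient.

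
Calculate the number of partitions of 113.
851376628

p(n) counts ways to write n as a sum of positive integers (order ignored).
Euler's pentagonal recurrence: p(k) = p(k-1) + p(k-2) - p(k-5) - p(k-7) + p(k-12) + p(k-15) - ... (offsets j(3j∓1)/2, signs ++--, p(0)=1, p(<0)=0).
DP table for k = 0..112: p(0)=1, p(1)=1, p(2)=2, p(3)=3, p(4)=5, p(5)=7, p(6)=11, p(7)=15, p(8)=22, p(9)=30, p(10)=42, p(11)=56, p(12)=77, p(13)=101, p(14)=135, p(15)=176, p(16)=231, p(17)=297, p(18)=385, p(19)=490, p(20)=627, p(21)=792, p(22)=1002, p(23)=1255, p(24)=1575, p(25)=1958, p(26)=2436, p(27)=3010, p(28)=3718, p(29)=4565, p(30)=5604, p(31)=6842, p(32)=8349, p(33)=10143, p(34)=12310, p(35)=14883, p(36)=17977, p(37)=21637, p(38)=26015, p(39)=31185, p(40)=37338, p(41)=44583, p(42)=53174, p(43)=63261, p(44)=75175, p(45)=89134, p(46)=105558, p(47)=124754, p(48)=147273, p(49)=173525, p(50)=204226, p(51)=239943, p(52)=281589, p(53)=329931, p(54)=386155, p(55)=451276, p(56)=526823, p(57)=614154, p(58)=715220, p(59)=831820, p(60)=966467, p(61)=1121505, p(62)=1300156, p(63)=1505499, p(64)=1741630, p(65)=2012558, p(66)=2323520, p(67)=2679689, p(68)=3087735, p(69)=3554345, p(70)=4087968, p(71)=4697205, p(72)=5392783, p(73)=6185689, p(74)=7089500, p(75)=8118264, p(76)=9289091, p(77)=10619863, p(78)=12132164, p(79)=13848650, p(80)=15796476, p(81)=18004327, p(82)=20506255, p(83)=23338469, p(84)=26543660, p(85)=30167357, p(86)=34262962, p(87)=38887673, p(88)=44108109, p(89)=49995925, p(90)=56634173, p(91)=64112359, p(92)=72533807, p(93)=82010177, p(94)=92669720, p(95)=104651419, p(96)=118114304, p(97)=133230930, p(98)=150198136, p(99)=169229875, p(100)=190569292, p(101)=214481126, p(102)=241265379, p(103)=271248950, p(104)=304801365, p(105)=342325709, p(106)=384276336, p(107)=431149389, p(108)=483502844, p(109)=541946240, p(110)=607163746, p(111)=679903203, p(112)=761002156.
Final step: p(113) = p(112) + p(111) - p(108) - p(106) + p(101) + p(98) - p(91) - p(87) + p(78) + p(73) - p(62) - p(56) + p(43) + p(36) - p(21) - p(13)
= 761002156 + 679903203 - 483502844 - 384276336 + 214481126 + 150198136 - 64112359 - 38887673 + 12132164 + 6185689 - 1300156 - 526823 + 63261 + 17977 - 792 - 101
= 851376628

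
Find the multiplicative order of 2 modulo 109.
36

109 is prime, so ord(2) divides φ(109) = 108.
Divisors of 108: 1, 2, 3, 4, 6, 9, 12, 18, 27, 36, 54, 108.
Repeated squaring: 2^1 ≡ 2, 2^2 ≡ 4, 2^4 ≡ 16, 2^8 ≡ 38, 2^16 ≡ 27, 2^32 ≡ 75, 2^64 ≡ 66 (mod 109).
Test 2^d mod 109 for each divisor d in increasing order:
2^1 ≡ 2
2^2 ≡ 4
2^3 = 2^2·2^1 ≡ 8
2^4 ≡ 16
2^6 = 2^4·2^2 ≡ 64
2^9 = 2^8·2^1 ≡ 76
2^12 = 2^8·2^4 ≡ 63
2^18 = 2^16·2^2 ≡ 108
2^27 = 2^16·2^8·2^2·2^1 ≡ 33
2^36 = 2^32·2^4 ≡ 1  ← first divisor giving 1
The order is 36.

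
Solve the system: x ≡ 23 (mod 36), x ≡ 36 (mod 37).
887

Using Chinese Remainder Theorem:
M = 36 × 37 = 1332
M1 = 37, M2 = 36
y1 = 37^(-1) mod 36 = 1
y2 = 36^(-1) mod 37 = 36
x = (23×37×1 + 36×36×36) mod 1332 = 887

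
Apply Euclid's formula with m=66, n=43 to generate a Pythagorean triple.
(2507, 5676, 6205)

Euclid's formula: a = m² - n², b = 2mn, c = m² + n²
m = 66, n = 43
a = 66² - 43² = 4356 - 1849 = 2507
b = 2 × 66 × 43 = 5676
c = 66² + 43² = 4356 + 1849 = 6205
Verification: 2507² + 5676² = 6285049 + 32216976 = 38502025 = 6205² ✓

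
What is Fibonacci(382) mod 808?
143

Matrix identity: Q^n = [[F_(n+1), F_n], [F_n, F_(n-1)]] with Q = [[1,1],[1,0]].
n = 382 = 101111110₂. Square-and-multiply, entries mod 808:
Q^1 = [[1,1],[1,0]]
Q^2 = (Q^1)² = [[2,1],[1,1]]
Q^5 = (Q^2)²·Q = [[8,5],[5,3]]
Q^11 = (Q^5)²·Q = [[144,89],[89,55]]
Q^23 = (Q^11)²·Q = [[312,377],[377,743]]
Q^47 = (Q^23)²·Q = [[504,305],[305,199]]
Q^95 = (Q^47)²·Q = [[704,409],[409,295]]
Q^191 = (Q^95)²·Q = [[80,337],[337,551]]
Q^382 = (Q^191)² = [[385,143],[143,242]]
F_382 mod 808 = Q^382[0][1] = 143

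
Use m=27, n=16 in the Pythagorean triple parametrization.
(473, 864, 985)

Euclid's formula: a = m² - n², b = 2mn, c = m² + n²
m = 27, n = 16
a = 27² - 16² = 729 - 256 = 473
b = 2 × 27 × 16 = 864
c = 27² + 16² = 729 + 256 = 985
Verification: 473² + 864² = 223729 + 746496 = 970225 = 985² ✓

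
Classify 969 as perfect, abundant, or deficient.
deficient

Proper divisors of 969: sum = 1 + 3 + 17 + 19 + 51 + 57 + 323 = 471
Since 471 < 969, 969 is deficient.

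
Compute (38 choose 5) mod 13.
12

Using Lucas' theorem:
Write n=38 and k=5 in base 13:
n in base 13: [2, 12]
k in base 13: [0, 5]
C(38,5) mod 13 = ∏ C(n_i, k_i) mod 13
Digit binomials (mod 13): C(2,0) = 1; C(12,5) = 792 ≡ 12
Product: 1 × 12 = 12 ≡ 12 (mod 13)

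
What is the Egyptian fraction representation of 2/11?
1/6 + 1/66

Greedy algorithm:
2/11: ceiling(11/2) = 6, use 1/6
1/66: ceiling(66/1) = 66, use 1/66
Result: 2/11 = 1/6 + 1/66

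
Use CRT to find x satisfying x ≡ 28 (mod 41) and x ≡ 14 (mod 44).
1422

Using Chinese Remainder Theorem:
M = 41 × 44 = 1804
M1 = 44, M2 = 41
y1 = 44^(-1) mod 41 = 14
y2 = 41^(-1) mod 44 = 29
x = (28×44×14 + 14×41×29) mod 1804 = 1422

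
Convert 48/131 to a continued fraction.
[0; 2, 1, 2, 1, 2, 4]

Euclidean algorithm steps:
48 = 0 × 131 + 48
131 = 2 × 48 + 35
48 = 1 × 35 + 13
35 = 2 × 13 + 9
13 = 1 × 9 + 4
9 = 2 × 4 + 1
4 = 4 × 1 + 0
Continued fraction: [0; 2, 1, 2, 1, 2, 4]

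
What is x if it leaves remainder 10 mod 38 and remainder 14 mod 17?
48

Using Chinese Remainder Theorem:
M = 38 × 17 = 646
M1 = 17, M2 = 38
y1 = 17^(-1) mod 38 = 9
y2 = 38^(-1) mod 17 = 13
x = (10×17×9 + 14×38×13) mod 646 = 48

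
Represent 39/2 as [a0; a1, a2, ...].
[19; 2]

Euclidean algorithm steps:
39 = 19 × 2 + 1
2 = 2 × 1 + 0
Continued fraction: [19; 2]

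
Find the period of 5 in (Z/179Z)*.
89

179 is prime, so ord(5) divides φ(179) = 178.
Divisors of 178: 1, 2, 89, 178.
Repeated squaring: 5^1 ≡ 5, 5^2 ≡ 25, 5^4 ≡ 88, 5^8 ≡ 47, 5^16 ≡ 61, 5^32 ≡ 141, 5^64 ≡ 12, 5^128 ≡ 144 (mod 179).
Test 5^d mod 179 for each divisor d in increasing order:
5^1 ≡ 5
5^2 ≡ 25
5^89 = 5^64·5^16·5^8·5^1 ≡ 1  ← first divisor giving 1
The order is 89.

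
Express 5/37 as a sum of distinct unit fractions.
1/8 + 1/99 + 1/29304

Greedy algorithm:
5/37: ceiling(37/5) = 8, use 1/8
3/296: ceiling(296/3) = 99, use 1/99
1/29304: ceiling(29304/1) = 29304, use 1/29304
Result: 5/37 = 1/8 + 1/99 + 1/29304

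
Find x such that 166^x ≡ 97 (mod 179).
81

Baby-step giant-step with step n = ⌈√179⌉ = 14.
Baby steps 166^j mod 179 (j:value) for j=0..13: 0:1, 1:166, 2:169, 3:130, 4:100, 5:132, 6:74, 7:112, 8:155, 9:133, 10:61, 11:102, 12:106, 13:54.
Giant-step multiplier: 166^(-14) ≡ 166^(178-14) = 166^164 ≡ 64 (mod 179).
Giant steps γ_i = 97·64^i mod 179: γ_0=97, γ_1=122, γ_2=111, γ_3=123, γ_4=175, γ_5=102 (in table at j=11).
x = i·n + j = 5·14 + 11 = 81.
Check: 166^81 ≡ 97 (mod 179).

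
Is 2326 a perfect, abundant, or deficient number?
deficient

Proper divisors of 2326: sum = 1 + 2 + 1163 = 1166
Since 1166 < 2326, 2326 is deficient.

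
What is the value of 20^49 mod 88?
16

Repeated squaring. Binary of 49 = 110001.
20^1 ≡ 20 (mod 88); 20^2 ≡ 48 (mod 88); 20^4 ≡ 16 (mod 88); 20^8 ≡ 80 (mod 88); 20^16 ≡ 64 (mod 88); 20^32 ≡ 48 (mod 88)
20^49 = 20^1 × 20^16 × 20^32 ≡ 16 (mod 88)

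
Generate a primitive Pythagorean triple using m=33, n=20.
(689, 1320, 1489)

Euclid's formula: a = m² - n², b = 2mn, c = m² + n²
m = 33, n = 20
a = 33² - 20² = 1089 - 400 = 689
b = 2 × 33 × 20 = 1320
c = 33² + 20² = 1089 + 400 = 1489
Verification: 689² + 1320² = 474721 + 1742400 = 2217121 = 1489² ✓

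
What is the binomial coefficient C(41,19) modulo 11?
3

Using Lucas' theorem:
Write n=41 and k=19 in base 11:
n in base 11: [3, 8]
k in base 11: [1, 8]
C(41,19) mod 11 = ∏ C(n_i, k_i) mod 11
Digit binomials (mod 11): C(3,1) = 3; C(8,8) = 1
Product: 3 × 1 = 3 ≡ 3 (mod 11)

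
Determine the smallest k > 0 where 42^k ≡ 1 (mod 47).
23

47 is prime, so ord(42) divides φ(47) = 46.
Divisors of 46: 1, 2, 23, 46.
Repeated squaring: 42^1 ≡ 42, 42^2 ≡ 25, 42^4 ≡ 14, 42^8 ≡ 8, 42^16 ≡ 17, 42^32 ≡ 7 (mod 47).
Test 42^d mod 47 for each divisor d in increasing order:
42^1 ≡ 42
42^2 ≡ 25
42^23 = 42^16·42^4·42^2·42^1 ≡ 1  ← first divisor giving 1
The order is 23.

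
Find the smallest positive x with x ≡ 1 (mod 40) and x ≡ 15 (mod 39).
561

Using Chinese Remainder Theorem:
M = 40 × 39 = 1560
M1 = 39, M2 = 40
y1 = 39^(-1) mod 40 = 39
y2 = 40^(-1) mod 39 = 1
x = (1×39×39 + 15×40×1) mod 1560 = 561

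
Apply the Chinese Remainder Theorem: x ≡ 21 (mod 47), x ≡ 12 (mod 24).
444

Using Chinese Remainder Theorem:
M = 47 × 24 = 1128
M1 = 24, M2 = 47
y1 = 24^(-1) mod 47 = 2
y2 = 47^(-1) mod 24 = 23
x = (21×24×2 + 12×47×23) mod 1128 = 444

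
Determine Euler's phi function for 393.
260

393 = 3 × 131
φ(n) = n × ∏(1 - 1/p) for each prime p dividing n
φ(393) = 393 × (1 - 1/3) × (1 - 1/131) = 260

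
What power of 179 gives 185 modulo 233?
75

Baby-step giant-step with step n = ⌈√233⌉ = 16.
Baby steps 179^j mod 233 (j:value) for j=0..15: 0:1, 1:179, 2:120, 3:44, 4:187, 5:154, 6:72, 7:73, 8:19, 9:139, 10:183, 11:137, 12:58, 13:130, 14:203, 15:222.
Giant-step multiplier: 179^(-16) ≡ 179^(232-16) = 179^216 ≡ 71 (mod 233).
Giant steps γ_i = 185·71^i mod 233: γ_0=185, γ_1=87, γ_2=119, γ_3=61, γ_4=137 (in table at j=11).
x = i·n + j = 4·16 + 11 = 75.
Check: 179^75 ≡ 185 (mod 233).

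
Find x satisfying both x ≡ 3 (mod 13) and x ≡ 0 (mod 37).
185

Using Chinese Remainder Theorem:
M = 13 × 37 = 481
M1 = 37, M2 = 13
y1 = 37^(-1) mod 13 = 6
y2 = 13^(-1) mod 37 = 20
x = (3×37×6 + 0×13×20) mod 481 = 185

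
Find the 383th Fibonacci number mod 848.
737

Matrix identity: Q^n = [[F_(n+1), F_n], [F_n, F_(n-1)]] with Q = [[1,1],[1,0]].
n = 383 = 101111111₂. Square-and-multiply, entries mod 848:
Q^1 = [[1,1],[1,0]]
Q^2 = (Q^1)² = [[2,1],[1,1]]
Q^5 = (Q^2)²·Q = [[8,5],[5,3]]
Q^11 = (Q^5)²·Q = [[144,89],[89,55]]
Q^23 = (Q^11)²·Q = [[576,673],[673,751]]
Q^47 = (Q^23)²·Q = [[432,305],[305,127]]
Q^95 = (Q^47)²·Q = [[704,657],[657,47]]
Q^191 = (Q^95)²·Q = [[272,401],[401,719]]
Q^383 = (Q^191)²·Q = [[416,737],[737,527]]
F_383 mod 848 = Q^383[0][1] = 737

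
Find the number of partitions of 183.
896684817527

p(n) counts ways to write n as a sum of positive integers (order ignored).
Euler's pentagonal recurrence: p(k) = p(k-1) + p(k-2) - p(k-5) - p(k-7) + p(k-12) + p(k-15) - ... (offsets j(3j∓1)/2, signs ++--, p(0)=1, p(<0)=0).
DP table for k = 0..182: p(0)=1, p(1)=1, p(2)=2, p(3)=3, p(4)=5, p(5)=7, p(6)=11, p(7)=15, p(8)=22, p(9)=30, p(10)=42, p(11)=56, p(12)=77, p(13)=101, p(14)=135, p(15)=176, p(16)=231, p(17)=297, p(18)=385, p(19)=490, p(20)=627, p(21)=792, p(22)=1002, p(23)=1255, p(24)=1575, p(25)=1958, p(26)=2436, p(27)=3010, p(28)=3718, p(29)=4565, p(30)=5604, p(31)=6842, p(32)=8349, p(33)=10143, p(34)=12310, p(35)=14883, p(36)=17977, p(37)=21637, p(38)=26015, p(39)=31185, p(40)=37338, p(41)=44583, p(42)=53174, p(43)=63261, p(44)=75175, p(45)=89134, p(46)=105558, p(47)=124754, p(48)=147273, p(49)=173525, p(50)=204226, p(51)=239943, p(52)=281589, p(53)=329931, p(54)=386155, p(55)=451276, p(56)=526823, p(57)=614154, p(58)=715220, p(59)=831820, p(60)=966467, p(61)=1121505, p(62)=1300156, p(63)=1505499, p(64)=1741630, p(65)=2012558, p(66)=2323520, p(67)=2679689, p(68)=3087735, p(69)=3554345, p(70)=4087968, p(71)=4697205, p(72)=5392783, p(73)=6185689, p(74)=7089500, p(75)=8118264, p(76)=9289091, p(77)=10619863, p(78)=12132164, p(79)=13848650, p(80)=15796476, p(81)=18004327, p(82)=20506255, p(83)=23338469, p(84)=26543660, p(85)=30167357, p(86)=34262962, p(87)=38887673, p(88)=44108109, p(89)=49995925, p(90)=56634173, p(91)=64112359, p(92)=72533807, p(93)=82010177, p(94)=92669720, p(95)=104651419, p(96)=118114304, p(97)=133230930, p(98)=150198136, p(99)=169229875, p(100)=190569292, p(101)=214481126, p(102)=241265379, p(103)=271248950, p(104)=304801365, p(105)=342325709, p(106)=384276336, p(107)=431149389, p(108)=483502844, p(109)=541946240, p(110)=607163746, p(111)=679903203, p(112)=761002156, p(113)=851376628, p(114)=952050665, p(115)=1064144451, p(116)=1188908248, p(117)=1327710076, p(118)=1482074143, p(119)=1653668665, p(120)=1844349560, p(121)=2056148051, p(122)=2291320912, p(123)=2552338241, p(124)=2841940500, p(125)=3163127352, p(126)=3519222692, p(127)=3913864295, p(128)=4351078600, p(129)=4835271870, p(130)=5371315400, p(131)=5964539504, p(132)=6620830889, p(133)=7346629512, p(134)=8149040695, p(135)=9035836076, p(136)=10015581680, p(137)=11097645016, p(138)=12292341831, p(139)=13610949895, p(140)=15065878135, p(141)=16670689208, p(142)=18440293320, p(143)=20390982757, p(144)=22540654445, p(145)=24908858009, p(146)=27517052599, p(147)=30388671978, p(148)=33549419497, p(149)=37027355200, p(150)=40853235313, p(151)=45060624582, p(152)=49686288421, p(153)=54770336324, p(154)=60356673280, p(155)=66493182097, p(156)=73232243759, p(157)=80630964769, p(158)=88751778802, p(159)=97662728555, p(160)=107438159466, p(161)=118159068427, p(162)=129913904637, p(163)=142798995930, p(164)=156919475295, p(165)=172389800255, p(166)=189334822579, p(167)=207890420102, p(168)=228204732751, p(169)=250438925115, p(170)=274768617130, p(171)=301384802048, p(172)=330495499613, p(173)=362326859895, p(174)=397125074750, p(175)=435157697830, p(176)=476715857290, p(177)=522115831195, p(178)=571701605655, p(179)=625846753120, p(180)=684957390936, p(181)=749474411781, p(182)=819876908323.
Final step: p(183) = p(182) + p(181) - p(178) - p(176) + p(171) + p(168) - p(161) - p(157) + p(148) + p(143) - p(132) - p(126) + p(113) + p(106) - p(91) - p(83) + p(66) + p(57) - p(38) - p(28) + p(7)
= 819876908323 + 749474411781 - 571701605655 - 476715857290 + 301384802048 + 228204732751 - 118159068427 - 80630964769 + 33549419497 + 20390982757 - 6620830889 - 3519222692 + 851376628 + 384276336 - 64112359 - 23338469 + 2323520 + 614154 - 26015 - 3718 + 15
= 896684817527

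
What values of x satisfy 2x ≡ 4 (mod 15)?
x ≡ 2 (mod 15)

gcd(2, 15) = 1, which divides 4, so solutions exist.
Find 2^(-1) mod 15 by the extended Euclidean algorithm:
15 = 7 × 2 + 1  ⟹  1 = (1)·15 + (-7)·2
So (-7)·2 ≡ 1 (mod 15), i.e. 2^(-1) ≡ -7 ≡ 8 (mod 15).
x ≡ 8 × 4 = 32 ≡ 2 (mod 15).
Check: 2 × 2 = 4 ≡ 4 (mod 15).
Unique solution: x ≡ 2 (mod 15)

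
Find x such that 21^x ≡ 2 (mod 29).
5

Baby-step giant-step with step n = ⌈√29⌉ = 6.
Baby steps 21^j mod 29 (j:value) for j=0..5: 0:1, 1:21, 2:6, 3:10, 4:7, 5:2.
h = 2 is already in the table at j=5, so x = 5.
Check: 21^5 ≡ 2 (mod 29).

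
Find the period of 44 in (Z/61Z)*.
60

61 is prime, so ord(44) divides φ(61) = 60.
Divisors of 60: 1, 2, 3, 4, 5, 6, 10, 12, 15, 20, 30, 60.
Repeated squaring: 44^1 ≡ 44, 44^2 ≡ 45, 44^4 ≡ 12, 44^8 ≡ 22, 44^16 ≡ 57, 44^32 ≡ 16 (mod 61).
Test 44^d mod 61 for each divisor d in increasing order:
44^1 ≡ 44
44^2 ≡ 45
44^3 = 44^2·44^1 ≡ 28
44^4 ≡ 12
44^5 = 44^4·44^1 ≡ 40
44^6 = 44^4·44^2 ≡ 52
44^10 = 44^8·44^2 ≡ 14
44^12 = 44^8·44^4 ≡ 20
44^15 = 44^8·44^4·44^2·44^1 ≡ 11
44^20 = 44^16·44^4 ≡ 13
44^30 = 44^16·44^8·44^4·44^2 ≡ 60
44^60 = 44^32·44^16·44^8·44^4 ≡ 1  ← first divisor giving 1
The order is 60.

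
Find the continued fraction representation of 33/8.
[4; 8]

Euclidean algorithm steps:
33 = 4 × 8 + 1
8 = 8 × 1 + 0
Continued fraction: [4; 8]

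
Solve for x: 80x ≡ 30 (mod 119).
x ≡ 45 (mod 119)

gcd(80, 119) = 1, which divides 30, so solutions exist.
Find 80^(-1) mod 119 by the extended Euclidean algorithm:
119 = 1 × 80 + 39  ⟹  39 = (1)·119 + (-1)·80
80 = 2 × 39 + 2  ⟹  2 = (-2)·119 + (3)·80
39 = 19 × 2 + 1  ⟹  1 = (39)·119 + (-58)·80
So (-58)·80 ≡ 1 (mod 119), i.e. 80^(-1) ≡ -58 ≡ 61 (mod 119).
x ≡ 61 × 30 = 1830 ≡ 45 (mod 119).
Check: 80 × 45 = 3600 ≡ 30 (mod 119).
Unique solution: x ≡ 45 (mod 119)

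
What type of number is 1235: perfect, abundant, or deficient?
deficient

Proper divisors of 1235: sum = 1 + 5 + 13 + 19 + 65 + 95 + 247 = 445
Since 445 < 1235, 1235 is deficient.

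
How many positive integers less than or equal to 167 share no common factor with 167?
166

167 = 167
φ(n) = n × ∏(1 - 1/p) for each prime p dividing n
φ(167) = 167 × (1 - 1/167) = 166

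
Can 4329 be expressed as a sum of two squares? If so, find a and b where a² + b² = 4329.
27² + 60² (a=27, b=60)

Factorization: 4329 = 3^2 × 13 × 37
By Fermat: n is sum of two squares iff every prime p ≡ 3 (mod 4) appears to even power.
All primes ≡ 3 (mod 4) appear to even power.
Search a = 0, 1, 2, … for 4329 - a² a perfect square: first hit at a = 27: 4329 - 729 = 3600 = 60².
4329 = 27² + 60² = 729 + 3600 ✓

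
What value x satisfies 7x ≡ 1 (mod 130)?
93

gcd(7, 130) = 1, so the inverse exists.
Extended Euclidean algorithm on (130, 7):
130 = 18 × 7 + 4  ⟹  4 = (1)·130 + (-18)·7
7 = 1 × 4 + 3  ⟹  3 = (-1)·130 + (19)·7
4 = 1 × 3 + 1  ⟹  1 = (2)·130 + (-37)·7
So (-37)·7 ≡ 1 (mod 130), i.e. 7^(-1) ≡ -37 ≡ 93 (mod 130).
Check: 7 × 93 = 651 ≡ 1 (mod 130)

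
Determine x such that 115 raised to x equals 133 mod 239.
118

Baby-step giant-step with step n = ⌈√239⌉ = 16.
Baby steps 115^j mod 239 (j:value) for j=0..15: 0:1, 1:115, 2:80, 3:118, 4:186, 5:119, 6:62, 7:199, 8:180, 9:146, 10:60, 11:208, 12:20, 13:149, 14:166, 15:209.
Giant-step multiplier: 115^(-16) ≡ 115^(238-16) = 115^222 ≡ 108 (mod 239).
Giant steps γ_i = 133·108^i mod 239: γ_0=133, γ_1=24, γ_2=202, γ_3=67, γ_4=66, γ_5=197, γ_6=5, γ_7=62 (in table at j=6).
x = i·n + j = 7·16 + 6 = 118.
Check: 115^118 ≡ 133 (mod 239).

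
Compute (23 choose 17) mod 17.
1

Using Lucas' theorem:
Write n=23 and k=17 in base 17:
n in base 17: [1, 6]
k in base 17: [1, 0]
C(23,17) mod 17 = ∏ C(n_i, k_i) mod 17
Digit binomials (mod 17): C(1,1) = 1; C(6,0) = 1
Product: 1 × 1 = 1 ≡ 1 (mod 17)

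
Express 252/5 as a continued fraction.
[50; 2, 2]

Euclidean algorithm steps:
252 = 50 × 5 + 2
5 = 2 × 2 + 1
2 = 2 × 1 + 0
Continued fraction: [50; 2, 2]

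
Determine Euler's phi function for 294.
84

294 = 2 × 3 × 7^2
φ(n) = n × ∏(1 - 1/p) for each prime p dividing n
φ(294) = 294 × (1 - 1/2) × (1 - 1/3) × (1 - 1/7) = 84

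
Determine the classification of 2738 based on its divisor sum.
deficient

Proper divisors of 2738: sum = 1 + 2 + 37 + 74 + 1369 = 1483
Since 1483 < 2738, 2738 is deficient.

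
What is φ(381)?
252

381 = 3 × 127
φ(n) = n × ∏(1 - 1/p) for each prime p dividing n
φ(381) = 381 × (1 - 1/3) × (1 - 1/127) = 252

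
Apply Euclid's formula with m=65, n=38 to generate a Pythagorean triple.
(2781, 4940, 5669)

Euclid's formula: a = m² - n², b = 2mn, c = m² + n²
m = 65, n = 38
a = 65² - 38² = 4225 - 1444 = 2781
b = 2 × 65 × 38 = 4940
c = 65² + 38² = 4225 + 1444 = 5669
Verification: 2781² + 4940² = 7733961 + 24403600 = 32137561 = 5669² ✓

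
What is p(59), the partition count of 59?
831820

p(n) counts ways to write n as a sum of positive integers (order ignored).
Euler's pentagonal recurrence: p(k) = p(k-1) + p(k-2) - p(k-5) - p(k-7) + p(k-12) + p(k-15) - ... (offsets j(3j∓1)/2, signs ++--, p(0)=1, p(<0)=0).
DP table for k = 0..58: p(0)=1, p(1)=1, p(2)=2, p(3)=3, p(4)=5, p(5)=7, p(6)=11, p(7)=15, p(8)=22, p(9)=30, p(10)=42, p(11)=56, p(12)=77, p(13)=101, p(14)=135, p(15)=176, p(16)=231, p(17)=297, p(18)=385, p(19)=490, p(20)=627, p(21)=792, p(22)=1002, p(23)=1255, p(24)=1575, p(25)=1958, p(26)=2436, p(27)=3010, p(28)=3718, p(29)=4565, p(30)=5604, p(31)=6842, p(32)=8349, p(33)=10143, p(34)=12310, p(35)=14883, p(36)=17977, p(37)=21637, p(38)=26015, p(39)=31185, p(40)=37338, p(41)=44583, p(42)=53174, p(43)=63261, p(44)=75175, p(45)=89134, p(46)=105558, p(47)=124754, p(48)=147273, p(49)=173525, p(50)=204226, p(51)=239943, p(52)=281589, p(53)=329931, p(54)=386155, p(55)=451276, p(56)=526823, p(57)=614154, p(58)=715220.
Final step: p(59) = p(58) + p(57) - p(54) - p(52) + p(47) + p(44) - p(37) - p(33) + p(24) + p(19) - p(8) - p(2)
= 715220 + 614154 - 386155 - 281589 + 124754 + 75175 - 21637 - 10143 + 1575 + 490 - 22 - 2
= 831820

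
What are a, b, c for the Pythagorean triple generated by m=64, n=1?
(4095, 128, 4097)

Euclid's formula: a = m² - n², b = 2mn, c = m² + n²
m = 64, n = 1
a = 64² - 1² = 4096 - 1 = 4095
b = 2 × 64 × 1 = 128
c = 64² + 1² = 4096 + 1 = 4097
Verification: 4095² + 128² = 16769025 + 16384 = 16785409 = 4097² ✓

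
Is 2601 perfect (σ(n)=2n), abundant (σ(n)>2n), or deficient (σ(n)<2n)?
deficient

Proper divisors of 2601: sum = 1 + 3 + 9 + 17 + 51 + 153 + 289 + 867 = 1390
Since 1390 < 2601, 2601 is deficient.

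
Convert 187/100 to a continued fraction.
[1; 1, 6, 1, 2, 4]

Euclidean algorithm steps:
187 = 1 × 100 + 87
100 = 1 × 87 + 13
87 = 6 × 13 + 9
13 = 1 × 9 + 4
9 = 2 × 4 + 1
4 = 4 × 1 + 0
Continued fraction: [1; 1, 6, 1, 2, 4]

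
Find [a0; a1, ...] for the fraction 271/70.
[3; 1, 6, 1, 3, 2]

Euclidean algorithm steps:
271 = 3 × 70 + 61
70 = 1 × 61 + 9
61 = 6 × 9 + 7
9 = 1 × 7 + 2
7 = 3 × 2 + 1
2 = 2 × 1 + 0
Continued fraction: [3; 1, 6, 1, 3, 2]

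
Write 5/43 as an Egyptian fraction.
1/9 + 1/194 + 1/75078

Greedy algorithm:
5/43: ceiling(43/5) = 9, use 1/9
2/387: ceiling(387/2) = 194, use 1/194
1/75078: ceiling(75078/1) = 75078, use 1/75078
Result: 5/43 = 1/9 + 1/194 + 1/75078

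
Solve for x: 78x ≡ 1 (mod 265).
17

gcd(78, 265) = 1, so the inverse exists.
Extended Euclidean algorithm on (265, 78):
265 = 3 × 78 + 31  ⟹  31 = (1)·265 + (-3)·78
78 = 2 × 31 + 16  ⟹  16 = (-2)·265 + (7)·78
31 = 1 × 16 + 15  ⟹  15 = (3)·265 + (-10)·78
16 = 1 × 15 + 1  ⟹  1 = (-5)·265 + (17)·78
So (17)·78 ≡ 1 (mod 265), i.e. 78^(-1) ≡ 17 (mod 265).
Check: 78 × 17 = 1326 ≡ 1 (mod 265)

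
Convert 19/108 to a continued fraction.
[0; 5, 1, 2, 6]

Euclidean algorithm steps:
19 = 0 × 108 + 19
108 = 5 × 19 + 13
19 = 1 × 13 + 6
13 = 2 × 6 + 1
6 = 6 × 1 + 0
Continued fraction: [0; 5, 1, 2, 6]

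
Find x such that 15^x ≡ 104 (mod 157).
43

Baby-step giant-step with step n = ⌈√157⌉ = 13.
Baby steps 15^j mod 157 (j:value) for j=0..12: 0:1, 1:15, 2:68, 3:78, 4:71, 5:123, 6:118, 7:43, 8:17, 9:98, 10:57, 11:70, 12:108.
Giant-step multiplier: 15^(-13) ≡ 15^(156-13) = 15^143 ≡ 22 (mod 157).
Giant steps γ_i = 104·22^i mod 157: γ_0=104, γ_1=90, γ_2=96, γ_3=71 (in table at j=4).
x = i·n + j = 3·13 + 4 = 43.
Check: 15^43 ≡ 104 (mod 157).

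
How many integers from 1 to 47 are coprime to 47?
46

47 = 47
φ(n) = n × ∏(1 - 1/p) for each prime p dividing n
φ(47) = 47 × (1 - 1/47) = 46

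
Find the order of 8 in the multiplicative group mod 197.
196

197 is prime, so ord(8) divides φ(197) = 196.
Divisors of 196: 1, 2, 4, 7, 14, 28, 49, 98, 196.
Repeated squaring: 8^1 ≡ 8, 8^2 ≡ 64, 8^4 ≡ 156, 8^8 ≡ 105, 8^16 ≡ 190, 8^32 ≡ 49, 8^64 ≡ 37, 8^128 ≡ 187 (mod 197).
Test 8^d mod 197 for each divisor d in increasing order:
8^1 ≡ 8
8^2 ≡ 64
8^4 ≡ 156
8^7 = 8^4·8^2·8^1 ≡ 87
8^14 = 8^8·8^4·8^2 ≡ 83
8^28 = 8^16·8^8·8^4 ≡ 191
8^49 = 8^32·8^16·8^1 ≡ 14
8^98 = 8^64·8^32·8^2 ≡ 196
8^196 = 8^128·8^64·8^4 ≡ 1  ← first divisor giving 1
The order is 196.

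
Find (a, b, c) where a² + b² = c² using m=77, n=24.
(5353, 3696, 6505)

Euclid's formula: a = m² - n², b = 2mn, c = m² + n²
m = 77, n = 24
a = 77² - 24² = 5929 - 576 = 5353
b = 2 × 77 × 24 = 3696
c = 77² + 24² = 5929 + 576 = 6505
Verification: 5353² + 3696² = 28654609 + 13660416 = 42315025 = 6505² ✓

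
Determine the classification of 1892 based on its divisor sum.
deficient

Proper divisors of 1892: sum = 1 + 2 + 4 + 11 + 22 + 43 + 44 + 86 + 172 + 473 + 946 = 1804
Since 1804 < 1892, 1892 is deficient.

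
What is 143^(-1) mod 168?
47

gcd(143, 168) = 1, so the inverse exists.
Extended Euclidean algorithm on (168, 143):
168 = 1 × 143 + 25  ⟹  25 = (1)·168 + (-1)·143
143 = 5 × 25 + 18  ⟹  18 = (-5)·168 + (6)·143
25 = 1 × 18 + 7  ⟹  7 = (6)·168 + (-7)·143
18 = 2 × 7 + 4  ⟹  4 = (-17)·168 + (20)·143
7 = 1 × 4 + 3  ⟹  3 = (23)·168 + (-27)·143
4 = 1 × 3 + 1  ⟹  1 = (-40)·168 + (47)·143
So (47)·143 ≡ 1 (mod 168), i.e. 143^(-1) ≡ 47 (mod 168).
Check: 143 × 47 = 6721 ≡ 1 (mod 168)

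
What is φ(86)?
42

86 = 2 × 43
φ(n) = n × ∏(1 - 1/p) for each prime p dividing n
φ(86) = 86 × (1 - 1/2) × (1 - 1/43) = 42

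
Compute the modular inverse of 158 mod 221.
7

gcd(158, 221) = 1, so the inverse exists.
Extended Euclidean algorithm on (221, 158):
221 = 1 × 158 + 63  ⟹  63 = (1)·221 + (-1)·158
158 = 2 × 63 + 32  ⟹  32 = (-2)·221 + (3)·158
63 = 1 × 32 + 31  ⟹  31 = (3)·221 + (-4)·158
32 = 1 × 31 + 1  ⟹  1 = (-5)·221 + (7)·158
So (7)·158 ≡ 1 (mod 221), i.e. 158^(-1) ≡ 7 (mod 221).
Check: 158 × 7 = 1106 ≡ 1 (mod 221)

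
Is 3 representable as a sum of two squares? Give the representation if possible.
Not possible

Factorization: 3 = 3
By Fermat: n is sum of two squares iff every prime p ≡ 3 (mod 4) appears to even power.
Prime(s) ≡ 3 (mod 4) with odd exponent: [(3, 1)]
Therefore 3 cannot be expressed as a² + b².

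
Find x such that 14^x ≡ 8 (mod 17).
10

Baby-step giant-step with step n = ⌈√17⌉ = 5.
Baby steps 14^j mod 17 (j:value) for j=0..4: 0:1, 1:14, 2:9, 3:7, 4:13.
Giant-step multiplier: 14^(-5) ≡ 14^(16-5) = 14^11 ≡ 10 (mod 17).
Giant steps γ_i = 8·10^i mod 17: γ_0=8, γ_1=12, γ_2=1 (in table at j=0).
x = i·n + j = 2·5 + 0 = 10.
Check: 14^10 ≡ 8 (mod 17).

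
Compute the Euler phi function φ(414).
132

414 = 2 × 3^2 × 23
φ(n) = n × ∏(1 - 1/p) for each prime p dividing n
φ(414) = 414 × (1 - 1/2) × (1 - 1/3) × (1 - 1/23) = 132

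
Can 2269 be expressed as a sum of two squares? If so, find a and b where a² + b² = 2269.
30² + 37² (a=30, b=37)

Factorization: 2269 = 2269
By Fermat: n is sum of two squares iff every prime p ≡ 3 (mod 4) appears to even power.
All primes ≡ 3 (mod 4) appear to even power.
Search a = 0, 1, 2, … for 2269 - a² a perfect square: first hit at a = 30: 2269 - 900 = 1369 = 37².
2269 = 30² + 37² = 900 + 1369 ✓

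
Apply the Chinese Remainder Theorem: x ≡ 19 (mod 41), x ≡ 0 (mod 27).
675

Using Chinese Remainder Theorem:
M = 41 × 27 = 1107
M1 = 27, M2 = 41
y1 = 27^(-1) mod 41 = 38
y2 = 41^(-1) mod 27 = 2
x = (19×27×38 + 0×41×2) mod 1107 = 675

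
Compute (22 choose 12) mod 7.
0

Using Lucas' theorem:
Write n=22 and k=12 in base 7:
n in base 7: [3, 1]
k in base 7: [1, 5]
C(22,12) mod 7 = ∏ C(n_i, k_i) mod 7
Digit binomials (mod 7): C(3,1) = 3; C(1,5) = 0 (k_i > n_i)
Product: 3 × 0 = 0 ≡ 0 (mod 7)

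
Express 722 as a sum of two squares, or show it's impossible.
19² + 19² (a=19, b=19)

Factorization: 722 = 2 × 19^2
By Fermat: n is sum of two squares iff every prime p ≡ 3 (mod 4) appears to even power.
All primes ≡ 3 (mod 4) appear to even power.
Search a = 0, 1, 2, … for 722 - a² a perfect square: first hit at a = 19: 722 - 361 = 361 = 19².
722 = 19² + 19² = 361 + 361 ✓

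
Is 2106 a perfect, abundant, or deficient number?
abundant

Proper divisors of 2106: sum = 1 + 2 + 3 + 6 + 9 + 13 + 18 + 26 + ... + 234 + 351 + 702 + 1053 (19 divisors) = 2976
Since 2976 > 2106, 2106 is abundant.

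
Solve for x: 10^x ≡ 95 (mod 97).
38

Baby-step giant-step with step n = ⌈√97⌉ = 10.
Baby steps 10^j mod 97 (j:value) for j=0..9: 0:1, 1:10, 2:3, 3:30, 4:9, 5:90, 6:27, 7:76, 8:81, 9:34.
Giant-step multiplier: 10^(-10) ≡ 10^(96-10) = 10^86 ≡ 2 (mod 97).
Giant steps γ_i = 95·2^i mod 97: γ_0=95, γ_1=93, γ_2=89, γ_3=81 (in table at j=8).
x = i·n + j = 3·10 + 8 = 38.
Check: 10^38 ≡ 95 (mod 97).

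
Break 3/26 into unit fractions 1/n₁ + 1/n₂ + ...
1/9 + 1/234

Greedy algorithm:
3/26: ceiling(26/3) = 9, use 1/9
1/234: ceiling(234/1) = 234, use 1/234
Result: 3/26 = 1/9 + 1/234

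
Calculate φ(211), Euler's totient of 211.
210

211 = 211
φ(n) = n × ∏(1 - 1/p) for each prime p dividing n
φ(211) = 211 × (1 - 1/211) = 210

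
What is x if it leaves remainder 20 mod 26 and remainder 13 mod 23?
358

Using Chinese Remainder Theorem:
M = 26 × 23 = 598
M1 = 23, M2 = 26
y1 = 23^(-1) mod 26 = 17
y2 = 26^(-1) mod 23 = 8
x = (20×23×17 + 13×26×8) mod 598 = 358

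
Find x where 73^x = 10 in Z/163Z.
116

Baby-step giant-step with step n = ⌈√163⌉ = 13.
Baby steps 73^j mod 163 (j:value) for j=0..12: 0:1, 1:73, 2:113, 3:99, 4:55, 5:103, 6:21, 7:66, 8:91, 9:123, 10:14, 11:44, 12:115.
Giant-step multiplier: 73^(-13) ≡ 73^(162-13) = 73^149 ≡ 2 (mod 163).
Giant steps γ_i = 10·2^i mod 163: γ_0=10, γ_1=20, γ_2=40, γ_3=80, γ_4=160, γ_5=157, γ_6=151, γ_7=139, γ_8=115 (in table at j=12).
x = i·n + j = 8·13 + 12 = 116.
Check: 73^116 ≡ 10 (mod 163).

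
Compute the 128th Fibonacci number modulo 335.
46

Matrix identity: Q^n = [[F_(n+1), F_n], [F_n, F_(n-1)]] with Q = [[1,1],[1,0]].
n = 128 = 10000000₂. Square-and-multiply, entries mod 335:
Q^1 = [[1,1],[1,0]]
Q^2 = (Q^1)² = [[2,1],[1,1]]
Q^4 = (Q^2)² = [[5,3],[3,2]]
Q^8 = (Q^4)² = [[34,21],[21,13]]
Q^16 = (Q^8)² = [[257,317],[317,275]]
Q^32 = (Q^16)² = [[43,139],[139,239]]
Q^64 = (Q^32)² = [[65,3],[3,62]]
Q^128 = (Q^64)² = [[214,46],[46,168]]
F_128 mod 335 = Q^128[0][1] = 46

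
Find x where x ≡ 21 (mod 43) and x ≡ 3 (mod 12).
279

Using Chinese Remainder Theorem:
M = 43 × 12 = 516
M1 = 12, M2 = 43
y1 = 12^(-1) mod 43 = 18
y2 = 43^(-1) mod 12 = 7
x = (21×12×18 + 3×43×7) mod 516 = 279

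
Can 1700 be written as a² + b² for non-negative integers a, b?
10² + 40² (a=10, b=40)

Factorization: 1700 = 2^2 × 5^2 × 17
By Fermat: n is sum of two squares iff every prime p ≡ 3 (mod 4) appears to even power.
All primes ≡ 3 (mod 4) appear to even power.
Search a = 0, 1, 2, … for 1700 - a² a perfect square: first hit at a = 10: 1700 - 100 = 1600 = 40².
1700 = 10² + 40² = 100 + 1600 ✓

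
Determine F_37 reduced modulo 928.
121

Matrix identity: Q^n = [[F_(n+1), F_n], [F_n, F_(n-1)]] with Q = [[1,1],[1,0]].
n = 37 = 100101₂. Square-and-multiply, entries mod 928:
Q^1 = [[1,1],[1,0]]
Q^2 = (Q^1)² = [[2,1],[1,1]]
Q^4 = (Q^2)² = [[5,3],[3,2]]
Q^9 = (Q^4)²·Q = [[55,34],[34,21]]
Q^18 = (Q^9)² = [[469,728],[728,669]]
Q^37 = (Q^18)²·Q = [[809,121],[121,688]]
F_37 mod 928 = Q^37[0][1] = 121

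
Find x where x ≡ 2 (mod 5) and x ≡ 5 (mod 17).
22

Using Chinese Remainder Theorem:
M = 5 × 17 = 85
M1 = 17, M2 = 5
y1 = 17^(-1) mod 5 = 3
y2 = 5^(-1) mod 17 = 7
x = (2×17×3 + 5×5×7) mod 85 = 22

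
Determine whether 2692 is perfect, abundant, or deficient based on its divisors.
deficient

Proper divisors of 2692: sum = 1 + 2 + 4 + 673 + 1346 = 2026
Since 2026 < 2692, 2692 is deficient.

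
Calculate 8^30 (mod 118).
110

Repeated squaring. Binary of 30 = 11110.
8^1 ≡ 8 (mod 118); 8^2 ≡ 64 (mod 118); 8^4 ≡ 84 (mod 118); 8^8 ≡ 94 (mod 118); 8^16 ≡ 104 (mod 118)
8^30 = 8^2 × 8^4 × 8^8 × 8^16 ≡ 110 (mod 118)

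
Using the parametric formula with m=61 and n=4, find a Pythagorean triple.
(3705, 488, 3737)

Euclid's formula: a = m² - n², b = 2mn, c = m² + n²
m = 61, n = 4
a = 61² - 4² = 3721 - 16 = 3705
b = 2 × 61 × 4 = 488
c = 61² + 4² = 3721 + 16 = 3737
Verification: 3705² + 488² = 13727025 + 238144 = 13965169 = 3737² ✓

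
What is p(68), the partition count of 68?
3087735

p(n) counts ways to write n as a sum of positive integers (order ignored).
Euler's pentagonal recurrence: p(k) = p(k-1) + p(k-2) - p(k-5) - p(k-7) + p(k-12) + p(k-15) - ... (offsets j(3j∓1)/2, signs ++--, p(0)=1, p(<0)=0).
DP table for k = 0..67: p(0)=1, p(1)=1, p(2)=2, p(3)=3, p(4)=5, p(5)=7, p(6)=11, p(7)=15, p(8)=22, p(9)=30, p(10)=42, p(11)=56, p(12)=77, p(13)=101, p(14)=135, p(15)=176, p(16)=231, p(17)=297, p(18)=385, p(19)=490, p(20)=627, p(21)=792, p(22)=1002, p(23)=1255, p(24)=1575, p(25)=1958, p(26)=2436, p(27)=3010, p(28)=3718, p(29)=4565, p(30)=5604, p(31)=6842, p(32)=8349, p(33)=10143, p(34)=12310, p(35)=14883, p(36)=17977, p(37)=21637, p(38)=26015, p(39)=31185, p(40)=37338, p(41)=44583, p(42)=53174, p(43)=63261, p(44)=75175, p(45)=89134, p(46)=105558, p(47)=124754, p(48)=147273, p(49)=173525, p(50)=204226, p(51)=239943, p(52)=281589, p(53)=329931, p(54)=386155, p(55)=451276, p(56)=526823, p(57)=614154, p(58)=715220, p(59)=831820, p(60)=966467, p(61)=1121505, p(62)=1300156, p(63)=1505499, p(64)=1741630, p(65)=2012558, p(66)=2323520, p(67)=2679689.
Final step: p(68) = p(67) + p(66) - p(63) - p(61) + p(56) + p(53) - p(46) - p(42) + p(33) + p(28) - p(17) - p(11)
= 2679689 + 2323520 - 1505499 - 1121505 + 526823 + 329931 - 105558 - 53174 + 10143 + 3718 - 297 - 56
= 3087735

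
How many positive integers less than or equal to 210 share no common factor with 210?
48

210 = 2 × 3 × 5 × 7
φ(n) = n × ∏(1 - 1/p) for each prime p dividing n
φ(210) = 210 × (1 - 1/2) × (1 - 1/3) × (1 - 1/5) × (1 - 1/7) = 48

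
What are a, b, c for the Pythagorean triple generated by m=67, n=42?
(2725, 5628, 6253)

Euclid's formula: a = m² - n², b = 2mn, c = m² + n²
m = 67, n = 42
a = 67² - 42² = 4489 - 1764 = 2725
b = 2 × 67 × 42 = 5628
c = 67² + 42² = 4489 + 1764 = 6253
Verification: 2725² + 5628² = 7425625 + 31674384 = 39100009 = 6253² ✓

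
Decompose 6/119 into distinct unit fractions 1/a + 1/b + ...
1/20 + 1/2380

Greedy algorithm:
6/119: ceiling(119/6) = 20, use 1/20
1/2380: ceiling(2380/1) = 2380, use 1/2380
Result: 6/119 = 1/20 + 1/2380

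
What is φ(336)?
96

336 = 2^4 × 3 × 7
φ(n) = n × ∏(1 - 1/p) for each prime p dividing n
φ(336) = 336 × (1 - 1/2) × (1 - 1/3) × (1 - 1/7) = 96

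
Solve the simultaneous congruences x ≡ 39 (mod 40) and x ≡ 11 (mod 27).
119

Using Chinese Remainder Theorem:
M = 40 × 27 = 1080
M1 = 27, M2 = 40
y1 = 27^(-1) mod 40 = 3
y2 = 40^(-1) mod 27 = 25
x = (39×27×3 + 11×40×25) mod 1080 = 119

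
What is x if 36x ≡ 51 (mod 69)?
x ≡ 11 (mod 23)

gcd(36, 69) = 3, which divides 51, so solutions exist.
Divide through by 3: 12x ≡ 17 (mod 23).
Find 12^(-1) mod 23 by the extended Euclidean algorithm:
23 = 1 × 12 + 11  ⟹  11 = (1)·23 + (-1)·12
12 = 1 × 11 + 1  ⟹  1 = (-1)·23 + (2)·12
So (2)·12 ≡ 1 (mod 23), i.e. 12^(-1) ≡ 2 (mod 23).
x ≡ 2 × 17 = 34 ≡ 11 (mod 23).
Check: 36 × 11 = 396 ≡ 51 (mod 69).
x ≡ 11 (mod 23), giving 3 solutions mod 69.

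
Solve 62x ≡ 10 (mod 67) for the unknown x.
x ≡ 65 (mod 67)

gcd(62, 67) = 1, which divides 10, so solutions exist.
Find 62^(-1) mod 67 by the extended Euclidean algorithm:
67 = 1 × 62 + 5  ⟹  5 = (1)·67 + (-1)·62
62 = 12 × 5 + 2  ⟹  2 = (-12)·67 + (13)·62
5 = 2 × 2 + 1  ⟹  1 = (25)·67 + (-27)·62
So (-27)·62 ≡ 1 (mod 67), i.e. 62^(-1) ≡ -27 ≡ 40 (mod 67).
x ≡ 40 × 10 = 400 ≡ 65 (mod 67).
Check: 62 × 65 = 4030 ≡ 10 (mod 67).
Unique solution: x ≡ 65 (mod 67)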